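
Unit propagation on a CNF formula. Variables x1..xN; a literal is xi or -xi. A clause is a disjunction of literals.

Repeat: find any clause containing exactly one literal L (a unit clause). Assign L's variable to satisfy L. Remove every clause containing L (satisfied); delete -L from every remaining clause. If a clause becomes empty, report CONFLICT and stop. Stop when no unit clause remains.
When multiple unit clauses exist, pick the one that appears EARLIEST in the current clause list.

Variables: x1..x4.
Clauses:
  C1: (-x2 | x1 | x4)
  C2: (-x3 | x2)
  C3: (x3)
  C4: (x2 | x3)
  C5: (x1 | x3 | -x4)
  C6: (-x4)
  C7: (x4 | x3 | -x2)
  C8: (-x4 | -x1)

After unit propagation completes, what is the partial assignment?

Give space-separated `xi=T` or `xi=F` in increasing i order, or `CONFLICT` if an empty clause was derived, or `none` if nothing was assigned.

unit clause [3] forces x3=T; simplify:
  drop -3 from [-3, 2] -> [2]
  satisfied 4 clause(s); 4 remain; assigned so far: [3]
unit clause [2] forces x2=T; simplify:
  drop -2 from [-2, 1, 4] -> [1, 4]
  satisfied 1 clause(s); 3 remain; assigned so far: [2, 3]
unit clause [-4] forces x4=F; simplify:
  drop 4 from [1, 4] -> [1]
  satisfied 2 clause(s); 1 remain; assigned so far: [2, 3, 4]
unit clause [1] forces x1=T; simplify:
  satisfied 1 clause(s); 0 remain; assigned so far: [1, 2, 3, 4]

Answer: x1=T x2=T x3=T x4=F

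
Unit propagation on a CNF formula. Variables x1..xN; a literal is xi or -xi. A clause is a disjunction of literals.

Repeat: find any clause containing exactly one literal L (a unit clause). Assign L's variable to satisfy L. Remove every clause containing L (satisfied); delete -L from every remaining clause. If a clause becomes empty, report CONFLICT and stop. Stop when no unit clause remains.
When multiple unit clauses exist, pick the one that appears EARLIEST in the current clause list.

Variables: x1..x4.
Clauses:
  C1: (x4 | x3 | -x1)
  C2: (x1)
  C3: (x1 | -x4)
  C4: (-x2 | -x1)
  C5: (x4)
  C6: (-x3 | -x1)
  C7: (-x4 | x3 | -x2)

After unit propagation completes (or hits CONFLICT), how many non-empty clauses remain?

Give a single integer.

unit clause [1] forces x1=T; simplify:
  drop -1 from [4, 3, -1] -> [4, 3]
  drop -1 from [-2, -1] -> [-2]
  drop -1 from [-3, -1] -> [-3]
  satisfied 2 clause(s); 5 remain; assigned so far: [1]
unit clause [-2] forces x2=F; simplify:
  satisfied 2 clause(s); 3 remain; assigned so far: [1, 2]
unit clause [4] forces x4=T; simplify:
  satisfied 2 clause(s); 1 remain; assigned so far: [1, 2, 4]
unit clause [-3] forces x3=F; simplify:
  satisfied 1 clause(s); 0 remain; assigned so far: [1, 2, 3, 4]

Answer: 0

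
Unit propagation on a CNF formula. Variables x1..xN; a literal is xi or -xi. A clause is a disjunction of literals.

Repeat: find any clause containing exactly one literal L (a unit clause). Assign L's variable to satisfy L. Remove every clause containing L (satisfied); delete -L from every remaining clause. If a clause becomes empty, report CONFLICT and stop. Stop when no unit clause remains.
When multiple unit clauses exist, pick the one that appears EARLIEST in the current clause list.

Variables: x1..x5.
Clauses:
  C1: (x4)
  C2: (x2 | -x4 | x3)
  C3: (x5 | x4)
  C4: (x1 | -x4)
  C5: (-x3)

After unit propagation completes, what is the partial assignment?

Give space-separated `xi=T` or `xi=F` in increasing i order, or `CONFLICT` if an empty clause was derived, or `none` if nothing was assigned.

Answer: x1=T x2=T x3=F x4=T

Derivation:
unit clause [4] forces x4=T; simplify:
  drop -4 from [2, -4, 3] -> [2, 3]
  drop -4 from [1, -4] -> [1]
  satisfied 2 clause(s); 3 remain; assigned so far: [4]
unit clause [1] forces x1=T; simplify:
  satisfied 1 clause(s); 2 remain; assigned so far: [1, 4]
unit clause [-3] forces x3=F; simplify:
  drop 3 from [2, 3] -> [2]
  satisfied 1 clause(s); 1 remain; assigned so far: [1, 3, 4]
unit clause [2] forces x2=T; simplify:
  satisfied 1 clause(s); 0 remain; assigned so far: [1, 2, 3, 4]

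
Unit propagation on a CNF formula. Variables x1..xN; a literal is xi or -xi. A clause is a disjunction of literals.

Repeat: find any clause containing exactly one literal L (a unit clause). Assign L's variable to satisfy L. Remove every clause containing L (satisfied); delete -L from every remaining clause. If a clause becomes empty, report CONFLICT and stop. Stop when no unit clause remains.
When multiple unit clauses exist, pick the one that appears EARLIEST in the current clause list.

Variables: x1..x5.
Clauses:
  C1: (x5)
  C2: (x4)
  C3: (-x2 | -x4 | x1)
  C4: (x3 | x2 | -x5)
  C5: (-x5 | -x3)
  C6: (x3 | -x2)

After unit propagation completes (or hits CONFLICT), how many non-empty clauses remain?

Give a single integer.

Answer: 1

Derivation:
unit clause [5] forces x5=T; simplify:
  drop -5 from [3, 2, -5] -> [3, 2]
  drop -5 from [-5, -3] -> [-3]
  satisfied 1 clause(s); 5 remain; assigned so far: [5]
unit clause [4] forces x4=T; simplify:
  drop -4 from [-2, -4, 1] -> [-2, 1]
  satisfied 1 clause(s); 4 remain; assigned so far: [4, 5]
unit clause [-3] forces x3=F; simplify:
  drop 3 from [3, 2] -> [2]
  drop 3 from [3, -2] -> [-2]
  satisfied 1 clause(s); 3 remain; assigned so far: [3, 4, 5]
unit clause [2] forces x2=T; simplify:
  drop -2 from [-2, 1] -> [1]
  drop -2 from [-2] -> [] (empty!)
  satisfied 1 clause(s); 2 remain; assigned so far: [2, 3, 4, 5]
CONFLICT (empty clause)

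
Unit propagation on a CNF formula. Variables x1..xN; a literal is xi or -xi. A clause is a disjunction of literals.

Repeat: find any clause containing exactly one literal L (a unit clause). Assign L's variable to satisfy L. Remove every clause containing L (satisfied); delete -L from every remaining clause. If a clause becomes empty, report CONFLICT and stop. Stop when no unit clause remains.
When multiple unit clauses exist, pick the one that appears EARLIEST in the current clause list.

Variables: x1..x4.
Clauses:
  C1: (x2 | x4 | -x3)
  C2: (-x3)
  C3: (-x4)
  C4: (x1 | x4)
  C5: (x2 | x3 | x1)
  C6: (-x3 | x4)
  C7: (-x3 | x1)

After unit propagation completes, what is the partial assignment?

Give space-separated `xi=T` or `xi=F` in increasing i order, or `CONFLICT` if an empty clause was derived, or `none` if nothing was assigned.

unit clause [-3] forces x3=F; simplify:
  drop 3 from [2, 3, 1] -> [2, 1]
  satisfied 4 clause(s); 3 remain; assigned so far: [3]
unit clause [-4] forces x4=F; simplify:
  drop 4 from [1, 4] -> [1]
  satisfied 1 clause(s); 2 remain; assigned so far: [3, 4]
unit clause [1] forces x1=T; simplify:
  satisfied 2 clause(s); 0 remain; assigned so far: [1, 3, 4]

Answer: x1=T x3=F x4=F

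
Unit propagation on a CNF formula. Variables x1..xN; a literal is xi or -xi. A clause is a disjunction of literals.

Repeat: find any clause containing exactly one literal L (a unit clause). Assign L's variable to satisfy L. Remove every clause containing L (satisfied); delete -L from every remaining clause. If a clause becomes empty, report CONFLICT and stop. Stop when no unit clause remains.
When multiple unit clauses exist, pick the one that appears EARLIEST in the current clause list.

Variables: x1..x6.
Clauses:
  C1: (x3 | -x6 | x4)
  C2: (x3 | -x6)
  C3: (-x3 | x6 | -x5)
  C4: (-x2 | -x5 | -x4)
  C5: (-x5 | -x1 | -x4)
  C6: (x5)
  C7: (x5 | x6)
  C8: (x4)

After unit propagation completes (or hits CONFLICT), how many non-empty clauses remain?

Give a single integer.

Answer: 2

Derivation:
unit clause [5] forces x5=T; simplify:
  drop -5 from [-3, 6, -5] -> [-3, 6]
  drop -5 from [-2, -5, -4] -> [-2, -4]
  drop -5 from [-5, -1, -4] -> [-1, -4]
  satisfied 2 clause(s); 6 remain; assigned so far: [5]
unit clause [4] forces x4=T; simplify:
  drop -4 from [-2, -4] -> [-2]
  drop -4 from [-1, -4] -> [-1]
  satisfied 2 clause(s); 4 remain; assigned so far: [4, 5]
unit clause [-2] forces x2=F; simplify:
  satisfied 1 clause(s); 3 remain; assigned so far: [2, 4, 5]
unit clause [-1] forces x1=F; simplify:
  satisfied 1 clause(s); 2 remain; assigned so far: [1, 2, 4, 5]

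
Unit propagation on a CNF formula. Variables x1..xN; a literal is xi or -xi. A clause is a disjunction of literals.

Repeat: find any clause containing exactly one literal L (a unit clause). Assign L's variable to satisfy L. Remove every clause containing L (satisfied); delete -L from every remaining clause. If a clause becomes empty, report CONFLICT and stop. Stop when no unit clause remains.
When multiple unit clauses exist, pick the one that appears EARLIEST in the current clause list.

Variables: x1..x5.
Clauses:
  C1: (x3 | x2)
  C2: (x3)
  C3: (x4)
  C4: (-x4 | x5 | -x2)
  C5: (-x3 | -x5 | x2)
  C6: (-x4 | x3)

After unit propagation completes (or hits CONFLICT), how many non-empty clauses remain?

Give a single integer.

unit clause [3] forces x3=T; simplify:
  drop -3 from [-3, -5, 2] -> [-5, 2]
  satisfied 3 clause(s); 3 remain; assigned so far: [3]
unit clause [4] forces x4=T; simplify:
  drop -4 from [-4, 5, -2] -> [5, -2]
  satisfied 1 clause(s); 2 remain; assigned so far: [3, 4]

Answer: 2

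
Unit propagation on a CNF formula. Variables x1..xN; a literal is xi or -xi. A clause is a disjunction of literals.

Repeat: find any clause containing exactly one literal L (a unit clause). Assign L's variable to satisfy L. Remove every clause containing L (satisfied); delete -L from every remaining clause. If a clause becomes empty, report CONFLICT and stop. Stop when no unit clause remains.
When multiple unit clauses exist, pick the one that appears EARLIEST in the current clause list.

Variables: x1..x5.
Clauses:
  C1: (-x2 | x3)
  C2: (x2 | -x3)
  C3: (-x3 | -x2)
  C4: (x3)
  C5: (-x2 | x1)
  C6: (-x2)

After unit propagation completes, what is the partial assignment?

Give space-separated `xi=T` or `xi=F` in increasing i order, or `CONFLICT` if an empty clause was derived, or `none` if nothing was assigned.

Answer: CONFLICT

Derivation:
unit clause [3] forces x3=T; simplify:
  drop -3 from [2, -3] -> [2]
  drop -3 from [-3, -2] -> [-2]
  satisfied 2 clause(s); 4 remain; assigned so far: [3]
unit clause [2] forces x2=T; simplify:
  drop -2 from [-2] -> [] (empty!)
  drop -2 from [-2, 1] -> [1]
  drop -2 from [-2] -> [] (empty!)
  satisfied 1 clause(s); 3 remain; assigned so far: [2, 3]
CONFLICT (empty clause)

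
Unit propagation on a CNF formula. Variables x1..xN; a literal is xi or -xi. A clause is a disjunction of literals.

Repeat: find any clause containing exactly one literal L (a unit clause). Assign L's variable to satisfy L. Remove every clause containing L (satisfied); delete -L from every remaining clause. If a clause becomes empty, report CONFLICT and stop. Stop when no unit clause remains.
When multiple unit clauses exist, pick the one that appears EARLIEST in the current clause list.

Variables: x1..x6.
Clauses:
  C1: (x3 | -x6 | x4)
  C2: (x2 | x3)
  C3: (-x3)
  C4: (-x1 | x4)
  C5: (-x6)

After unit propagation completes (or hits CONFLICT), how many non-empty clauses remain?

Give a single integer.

unit clause [-3] forces x3=F; simplify:
  drop 3 from [3, -6, 4] -> [-6, 4]
  drop 3 from [2, 3] -> [2]
  satisfied 1 clause(s); 4 remain; assigned so far: [3]
unit clause [2] forces x2=T; simplify:
  satisfied 1 clause(s); 3 remain; assigned so far: [2, 3]
unit clause [-6] forces x6=F; simplify:
  satisfied 2 clause(s); 1 remain; assigned so far: [2, 3, 6]

Answer: 1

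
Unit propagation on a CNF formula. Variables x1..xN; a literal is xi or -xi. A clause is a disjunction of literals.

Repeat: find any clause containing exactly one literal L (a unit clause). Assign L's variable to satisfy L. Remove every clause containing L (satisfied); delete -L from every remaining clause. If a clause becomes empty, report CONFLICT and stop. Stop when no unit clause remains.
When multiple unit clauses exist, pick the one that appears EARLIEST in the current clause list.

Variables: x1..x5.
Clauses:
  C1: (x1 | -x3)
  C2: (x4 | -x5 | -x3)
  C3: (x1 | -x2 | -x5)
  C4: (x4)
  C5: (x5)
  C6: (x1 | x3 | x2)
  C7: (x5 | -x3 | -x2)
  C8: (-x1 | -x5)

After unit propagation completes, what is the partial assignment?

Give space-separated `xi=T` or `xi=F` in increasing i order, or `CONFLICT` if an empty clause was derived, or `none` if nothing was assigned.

Answer: CONFLICT

Derivation:
unit clause [4] forces x4=T; simplify:
  satisfied 2 clause(s); 6 remain; assigned so far: [4]
unit clause [5] forces x5=T; simplify:
  drop -5 from [1, -2, -5] -> [1, -2]
  drop -5 from [-1, -5] -> [-1]
  satisfied 2 clause(s); 4 remain; assigned so far: [4, 5]
unit clause [-1] forces x1=F; simplify:
  drop 1 from [1, -3] -> [-3]
  drop 1 from [1, -2] -> [-2]
  drop 1 from [1, 3, 2] -> [3, 2]
  satisfied 1 clause(s); 3 remain; assigned so far: [1, 4, 5]
unit clause [-3] forces x3=F; simplify:
  drop 3 from [3, 2] -> [2]
  satisfied 1 clause(s); 2 remain; assigned so far: [1, 3, 4, 5]
unit clause [-2] forces x2=F; simplify:
  drop 2 from [2] -> [] (empty!)
  satisfied 1 clause(s); 1 remain; assigned so far: [1, 2, 3, 4, 5]
CONFLICT (empty clause)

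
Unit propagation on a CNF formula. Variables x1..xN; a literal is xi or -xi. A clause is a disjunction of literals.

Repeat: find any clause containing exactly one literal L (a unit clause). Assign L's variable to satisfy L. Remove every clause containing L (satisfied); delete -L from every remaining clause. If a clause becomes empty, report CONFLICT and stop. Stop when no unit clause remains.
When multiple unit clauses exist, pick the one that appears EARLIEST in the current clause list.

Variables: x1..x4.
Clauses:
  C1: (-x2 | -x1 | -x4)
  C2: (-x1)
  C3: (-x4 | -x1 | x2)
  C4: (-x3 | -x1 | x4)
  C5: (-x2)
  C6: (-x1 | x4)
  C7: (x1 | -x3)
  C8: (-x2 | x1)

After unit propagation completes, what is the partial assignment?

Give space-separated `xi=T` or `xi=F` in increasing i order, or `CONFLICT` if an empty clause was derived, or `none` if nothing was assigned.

unit clause [-1] forces x1=F; simplify:
  drop 1 from [1, -3] -> [-3]
  drop 1 from [-2, 1] -> [-2]
  satisfied 5 clause(s); 3 remain; assigned so far: [1]
unit clause [-2] forces x2=F; simplify:
  satisfied 2 clause(s); 1 remain; assigned so far: [1, 2]
unit clause [-3] forces x3=F; simplify:
  satisfied 1 clause(s); 0 remain; assigned so far: [1, 2, 3]

Answer: x1=F x2=F x3=F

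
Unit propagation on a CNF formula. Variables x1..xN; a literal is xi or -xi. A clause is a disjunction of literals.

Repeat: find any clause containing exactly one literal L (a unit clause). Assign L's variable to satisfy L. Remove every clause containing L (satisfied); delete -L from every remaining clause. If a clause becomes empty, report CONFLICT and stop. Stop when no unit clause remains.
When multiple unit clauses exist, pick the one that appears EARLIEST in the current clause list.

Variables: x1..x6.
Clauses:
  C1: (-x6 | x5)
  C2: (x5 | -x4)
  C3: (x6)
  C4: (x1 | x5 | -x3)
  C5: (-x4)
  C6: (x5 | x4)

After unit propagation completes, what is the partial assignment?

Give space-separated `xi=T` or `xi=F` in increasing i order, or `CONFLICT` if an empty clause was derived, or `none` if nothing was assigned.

Answer: x4=F x5=T x6=T

Derivation:
unit clause [6] forces x6=T; simplify:
  drop -6 from [-6, 5] -> [5]
  satisfied 1 clause(s); 5 remain; assigned so far: [6]
unit clause [5] forces x5=T; simplify:
  satisfied 4 clause(s); 1 remain; assigned so far: [5, 6]
unit clause [-4] forces x4=F; simplify:
  satisfied 1 clause(s); 0 remain; assigned so far: [4, 5, 6]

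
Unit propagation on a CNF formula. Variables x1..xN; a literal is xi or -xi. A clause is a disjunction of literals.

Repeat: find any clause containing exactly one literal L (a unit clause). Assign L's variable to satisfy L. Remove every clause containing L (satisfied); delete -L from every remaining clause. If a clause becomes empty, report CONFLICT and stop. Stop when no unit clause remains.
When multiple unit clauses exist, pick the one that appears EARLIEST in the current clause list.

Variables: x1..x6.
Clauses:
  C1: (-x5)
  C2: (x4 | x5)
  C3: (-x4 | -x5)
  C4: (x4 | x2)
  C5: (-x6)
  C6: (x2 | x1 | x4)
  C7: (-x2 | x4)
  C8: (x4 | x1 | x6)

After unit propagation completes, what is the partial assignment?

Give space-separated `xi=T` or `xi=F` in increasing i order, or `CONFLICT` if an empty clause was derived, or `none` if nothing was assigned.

unit clause [-5] forces x5=F; simplify:
  drop 5 from [4, 5] -> [4]
  satisfied 2 clause(s); 6 remain; assigned so far: [5]
unit clause [4] forces x4=T; simplify:
  satisfied 5 clause(s); 1 remain; assigned so far: [4, 5]
unit clause [-6] forces x6=F; simplify:
  satisfied 1 clause(s); 0 remain; assigned so far: [4, 5, 6]

Answer: x4=T x5=F x6=F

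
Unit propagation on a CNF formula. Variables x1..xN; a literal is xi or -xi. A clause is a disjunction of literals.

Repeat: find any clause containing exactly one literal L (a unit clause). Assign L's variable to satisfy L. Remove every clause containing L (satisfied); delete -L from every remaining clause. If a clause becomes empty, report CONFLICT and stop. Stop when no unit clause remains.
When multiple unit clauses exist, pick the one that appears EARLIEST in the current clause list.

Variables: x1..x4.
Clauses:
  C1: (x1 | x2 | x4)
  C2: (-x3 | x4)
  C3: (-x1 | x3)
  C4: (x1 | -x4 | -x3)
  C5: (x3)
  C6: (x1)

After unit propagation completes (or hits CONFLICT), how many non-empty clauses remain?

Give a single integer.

unit clause [3] forces x3=T; simplify:
  drop -3 from [-3, 4] -> [4]
  drop -3 from [1, -4, -3] -> [1, -4]
  satisfied 2 clause(s); 4 remain; assigned so far: [3]
unit clause [4] forces x4=T; simplify:
  drop -4 from [1, -4] -> [1]
  satisfied 2 clause(s); 2 remain; assigned so far: [3, 4]
unit clause [1] forces x1=T; simplify:
  satisfied 2 clause(s); 0 remain; assigned so far: [1, 3, 4]

Answer: 0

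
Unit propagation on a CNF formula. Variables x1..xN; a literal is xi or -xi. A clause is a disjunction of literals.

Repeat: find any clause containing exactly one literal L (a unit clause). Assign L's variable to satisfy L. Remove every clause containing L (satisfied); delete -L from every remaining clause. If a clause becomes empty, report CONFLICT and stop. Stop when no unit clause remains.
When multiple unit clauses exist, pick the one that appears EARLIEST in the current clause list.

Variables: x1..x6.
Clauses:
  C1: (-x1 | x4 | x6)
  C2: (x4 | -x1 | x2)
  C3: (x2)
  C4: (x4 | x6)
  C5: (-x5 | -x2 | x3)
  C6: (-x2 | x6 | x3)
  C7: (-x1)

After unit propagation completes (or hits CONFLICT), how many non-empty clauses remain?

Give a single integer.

unit clause [2] forces x2=T; simplify:
  drop -2 from [-5, -2, 3] -> [-5, 3]
  drop -2 from [-2, 6, 3] -> [6, 3]
  satisfied 2 clause(s); 5 remain; assigned so far: [2]
unit clause [-1] forces x1=F; simplify:
  satisfied 2 clause(s); 3 remain; assigned so far: [1, 2]

Answer: 3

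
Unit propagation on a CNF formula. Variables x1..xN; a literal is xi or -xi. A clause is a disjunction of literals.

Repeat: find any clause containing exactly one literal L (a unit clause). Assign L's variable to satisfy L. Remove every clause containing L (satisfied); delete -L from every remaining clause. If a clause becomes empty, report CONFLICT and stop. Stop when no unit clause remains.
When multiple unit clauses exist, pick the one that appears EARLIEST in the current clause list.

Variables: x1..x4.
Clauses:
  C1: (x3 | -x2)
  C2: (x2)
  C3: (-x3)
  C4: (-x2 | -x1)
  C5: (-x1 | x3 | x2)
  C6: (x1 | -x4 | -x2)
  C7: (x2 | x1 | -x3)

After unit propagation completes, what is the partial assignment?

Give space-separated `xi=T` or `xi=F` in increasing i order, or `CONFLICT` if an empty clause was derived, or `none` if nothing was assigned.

Answer: CONFLICT

Derivation:
unit clause [2] forces x2=T; simplify:
  drop -2 from [3, -2] -> [3]
  drop -2 from [-2, -1] -> [-1]
  drop -2 from [1, -4, -2] -> [1, -4]
  satisfied 3 clause(s); 4 remain; assigned so far: [2]
unit clause [3] forces x3=T; simplify:
  drop -3 from [-3] -> [] (empty!)
  satisfied 1 clause(s); 3 remain; assigned so far: [2, 3]
CONFLICT (empty clause)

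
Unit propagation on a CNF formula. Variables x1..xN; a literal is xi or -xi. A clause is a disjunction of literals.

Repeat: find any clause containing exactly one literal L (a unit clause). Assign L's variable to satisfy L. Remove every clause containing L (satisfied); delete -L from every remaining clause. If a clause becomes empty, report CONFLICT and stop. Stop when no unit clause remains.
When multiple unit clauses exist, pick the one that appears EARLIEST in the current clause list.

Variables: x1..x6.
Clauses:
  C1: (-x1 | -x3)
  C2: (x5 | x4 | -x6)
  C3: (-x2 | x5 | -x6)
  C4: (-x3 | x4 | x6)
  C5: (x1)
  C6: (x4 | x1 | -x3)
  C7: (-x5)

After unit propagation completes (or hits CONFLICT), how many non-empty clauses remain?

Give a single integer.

Answer: 2

Derivation:
unit clause [1] forces x1=T; simplify:
  drop -1 from [-1, -3] -> [-3]
  satisfied 2 clause(s); 5 remain; assigned so far: [1]
unit clause [-3] forces x3=F; simplify:
  satisfied 2 clause(s); 3 remain; assigned so far: [1, 3]
unit clause [-5] forces x5=F; simplify:
  drop 5 from [5, 4, -6] -> [4, -6]
  drop 5 from [-2, 5, -6] -> [-2, -6]
  satisfied 1 clause(s); 2 remain; assigned so far: [1, 3, 5]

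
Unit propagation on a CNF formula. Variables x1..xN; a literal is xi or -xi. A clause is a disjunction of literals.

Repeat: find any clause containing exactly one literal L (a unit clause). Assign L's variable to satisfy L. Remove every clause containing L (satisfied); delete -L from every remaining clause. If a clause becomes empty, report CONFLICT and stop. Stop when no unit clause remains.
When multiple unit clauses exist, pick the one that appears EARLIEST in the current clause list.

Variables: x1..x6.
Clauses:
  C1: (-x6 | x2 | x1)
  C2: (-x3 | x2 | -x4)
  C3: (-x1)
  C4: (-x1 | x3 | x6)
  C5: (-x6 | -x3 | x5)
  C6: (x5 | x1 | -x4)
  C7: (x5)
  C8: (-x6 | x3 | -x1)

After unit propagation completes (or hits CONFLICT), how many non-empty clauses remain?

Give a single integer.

unit clause [-1] forces x1=F; simplify:
  drop 1 from [-6, 2, 1] -> [-6, 2]
  drop 1 from [5, 1, -4] -> [5, -4]
  satisfied 3 clause(s); 5 remain; assigned so far: [1]
unit clause [5] forces x5=T; simplify:
  satisfied 3 clause(s); 2 remain; assigned so far: [1, 5]

Answer: 2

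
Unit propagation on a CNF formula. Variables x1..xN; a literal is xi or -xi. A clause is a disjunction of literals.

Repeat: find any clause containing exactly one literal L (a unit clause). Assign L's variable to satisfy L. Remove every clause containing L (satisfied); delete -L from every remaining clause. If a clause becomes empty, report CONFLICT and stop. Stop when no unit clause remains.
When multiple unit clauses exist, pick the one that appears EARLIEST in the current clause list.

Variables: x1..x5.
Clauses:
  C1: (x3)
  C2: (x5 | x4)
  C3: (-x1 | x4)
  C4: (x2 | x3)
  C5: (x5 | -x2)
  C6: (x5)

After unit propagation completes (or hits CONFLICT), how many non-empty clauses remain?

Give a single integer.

unit clause [3] forces x3=T; simplify:
  satisfied 2 clause(s); 4 remain; assigned so far: [3]
unit clause [5] forces x5=T; simplify:
  satisfied 3 clause(s); 1 remain; assigned so far: [3, 5]

Answer: 1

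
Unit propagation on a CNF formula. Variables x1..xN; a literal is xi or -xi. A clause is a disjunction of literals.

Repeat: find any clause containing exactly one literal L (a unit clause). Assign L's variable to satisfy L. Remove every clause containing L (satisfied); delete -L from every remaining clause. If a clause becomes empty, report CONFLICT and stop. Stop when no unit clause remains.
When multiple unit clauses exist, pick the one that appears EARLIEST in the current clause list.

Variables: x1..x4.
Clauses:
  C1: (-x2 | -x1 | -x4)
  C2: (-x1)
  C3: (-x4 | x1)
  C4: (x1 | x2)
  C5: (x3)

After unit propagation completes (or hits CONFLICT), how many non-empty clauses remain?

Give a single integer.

Answer: 0

Derivation:
unit clause [-1] forces x1=F; simplify:
  drop 1 from [-4, 1] -> [-4]
  drop 1 from [1, 2] -> [2]
  satisfied 2 clause(s); 3 remain; assigned so far: [1]
unit clause [-4] forces x4=F; simplify:
  satisfied 1 clause(s); 2 remain; assigned so far: [1, 4]
unit clause [2] forces x2=T; simplify:
  satisfied 1 clause(s); 1 remain; assigned so far: [1, 2, 4]
unit clause [3] forces x3=T; simplify:
  satisfied 1 clause(s); 0 remain; assigned so far: [1, 2, 3, 4]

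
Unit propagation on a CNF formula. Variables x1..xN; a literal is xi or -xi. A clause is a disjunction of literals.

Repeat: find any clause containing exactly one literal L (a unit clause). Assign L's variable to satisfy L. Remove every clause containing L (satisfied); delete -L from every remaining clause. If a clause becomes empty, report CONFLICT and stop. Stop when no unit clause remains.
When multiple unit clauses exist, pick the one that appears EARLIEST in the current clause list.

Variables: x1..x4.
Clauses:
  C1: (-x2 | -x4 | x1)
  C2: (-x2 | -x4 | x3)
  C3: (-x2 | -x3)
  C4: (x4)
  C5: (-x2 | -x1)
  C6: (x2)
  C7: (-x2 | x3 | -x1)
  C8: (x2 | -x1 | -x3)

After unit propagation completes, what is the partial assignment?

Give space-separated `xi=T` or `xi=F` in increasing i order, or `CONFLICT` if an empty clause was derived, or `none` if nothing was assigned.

unit clause [4] forces x4=T; simplify:
  drop -4 from [-2, -4, 1] -> [-2, 1]
  drop -4 from [-2, -4, 3] -> [-2, 3]
  satisfied 1 clause(s); 7 remain; assigned so far: [4]
unit clause [2] forces x2=T; simplify:
  drop -2 from [-2, 1] -> [1]
  drop -2 from [-2, 3] -> [3]
  drop -2 from [-2, -3] -> [-3]
  drop -2 from [-2, -1] -> [-1]
  drop -2 from [-2, 3, -1] -> [3, -1]
  satisfied 2 clause(s); 5 remain; assigned so far: [2, 4]
unit clause [1] forces x1=T; simplify:
  drop -1 from [-1] -> [] (empty!)
  drop -1 from [3, -1] -> [3]
  satisfied 1 clause(s); 4 remain; assigned so far: [1, 2, 4]
CONFLICT (empty clause)

Answer: CONFLICT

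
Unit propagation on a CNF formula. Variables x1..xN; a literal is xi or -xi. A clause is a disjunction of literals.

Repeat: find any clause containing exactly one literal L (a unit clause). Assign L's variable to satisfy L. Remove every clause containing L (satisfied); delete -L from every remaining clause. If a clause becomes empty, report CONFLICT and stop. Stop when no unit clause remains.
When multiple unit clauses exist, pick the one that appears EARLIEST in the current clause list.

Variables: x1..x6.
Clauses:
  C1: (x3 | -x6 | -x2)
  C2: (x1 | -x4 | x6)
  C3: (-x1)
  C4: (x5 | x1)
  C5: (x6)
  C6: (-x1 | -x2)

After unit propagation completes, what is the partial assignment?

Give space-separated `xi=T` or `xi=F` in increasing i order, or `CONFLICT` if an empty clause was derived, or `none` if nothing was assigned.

Answer: x1=F x5=T x6=T

Derivation:
unit clause [-1] forces x1=F; simplify:
  drop 1 from [1, -4, 6] -> [-4, 6]
  drop 1 from [5, 1] -> [5]
  satisfied 2 clause(s); 4 remain; assigned so far: [1]
unit clause [5] forces x5=T; simplify:
  satisfied 1 clause(s); 3 remain; assigned so far: [1, 5]
unit clause [6] forces x6=T; simplify:
  drop -6 from [3, -6, -2] -> [3, -2]
  satisfied 2 clause(s); 1 remain; assigned so far: [1, 5, 6]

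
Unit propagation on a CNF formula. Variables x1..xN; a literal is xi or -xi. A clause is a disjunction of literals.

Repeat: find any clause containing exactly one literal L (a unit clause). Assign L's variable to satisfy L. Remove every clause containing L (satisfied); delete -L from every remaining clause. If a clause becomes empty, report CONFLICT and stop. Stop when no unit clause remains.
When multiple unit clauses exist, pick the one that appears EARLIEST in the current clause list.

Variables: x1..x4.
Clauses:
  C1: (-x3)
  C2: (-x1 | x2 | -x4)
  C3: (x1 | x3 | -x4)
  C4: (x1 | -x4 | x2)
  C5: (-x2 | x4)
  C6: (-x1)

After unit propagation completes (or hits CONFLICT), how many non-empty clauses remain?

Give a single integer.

Answer: 0

Derivation:
unit clause [-3] forces x3=F; simplify:
  drop 3 from [1, 3, -4] -> [1, -4]
  satisfied 1 clause(s); 5 remain; assigned so far: [3]
unit clause [-1] forces x1=F; simplify:
  drop 1 from [1, -4] -> [-4]
  drop 1 from [1, -4, 2] -> [-4, 2]
  satisfied 2 clause(s); 3 remain; assigned so far: [1, 3]
unit clause [-4] forces x4=F; simplify:
  drop 4 from [-2, 4] -> [-2]
  satisfied 2 clause(s); 1 remain; assigned so far: [1, 3, 4]
unit clause [-2] forces x2=F; simplify:
  satisfied 1 clause(s); 0 remain; assigned so far: [1, 2, 3, 4]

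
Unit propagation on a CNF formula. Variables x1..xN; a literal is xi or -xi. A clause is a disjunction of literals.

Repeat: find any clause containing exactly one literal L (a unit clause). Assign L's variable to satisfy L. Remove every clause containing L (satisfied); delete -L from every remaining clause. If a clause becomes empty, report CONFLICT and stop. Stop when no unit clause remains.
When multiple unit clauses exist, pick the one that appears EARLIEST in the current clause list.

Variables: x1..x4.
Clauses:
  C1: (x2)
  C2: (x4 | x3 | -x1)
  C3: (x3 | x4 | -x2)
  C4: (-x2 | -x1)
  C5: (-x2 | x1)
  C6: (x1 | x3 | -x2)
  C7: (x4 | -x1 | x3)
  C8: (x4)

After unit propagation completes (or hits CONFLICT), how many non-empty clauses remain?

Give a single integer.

unit clause [2] forces x2=T; simplify:
  drop -2 from [3, 4, -2] -> [3, 4]
  drop -2 from [-2, -1] -> [-1]
  drop -2 from [-2, 1] -> [1]
  drop -2 from [1, 3, -2] -> [1, 3]
  satisfied 1 clause(s); 7 remain; assigned so far: [2]
unit clause [-1] forces x1=F; simplify:
  drop 1 from [1] -> [] (empty!)
  drop 1 from [1, 3] -> [3]
  satisfied 3 clause(s); 4 remain; assigned so far: [1, 2]
CONFLICT (empty clause)

Answer: 3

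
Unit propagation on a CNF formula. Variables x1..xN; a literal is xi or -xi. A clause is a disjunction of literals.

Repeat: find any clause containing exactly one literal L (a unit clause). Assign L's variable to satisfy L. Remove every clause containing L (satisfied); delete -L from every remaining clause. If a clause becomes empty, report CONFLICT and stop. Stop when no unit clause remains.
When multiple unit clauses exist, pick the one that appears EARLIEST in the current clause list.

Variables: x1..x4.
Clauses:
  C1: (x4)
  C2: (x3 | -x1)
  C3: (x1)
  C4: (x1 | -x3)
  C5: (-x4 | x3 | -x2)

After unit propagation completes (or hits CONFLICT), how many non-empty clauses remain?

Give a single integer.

Answer: 0

Derivation:
unit clause [4] forces x4=T; simplify:
  drop -4 from [-4, 3, -2] -> [3, -2]
  satisfied 1 clause(s); 4 remain; assigned so far: [4]
unit clause [1] forces x1=T; simplify:
  drop -1 from [3, -1] -> [3]
  satisfied 2 clause(s); 2 remain; assigned so far: [1, 4]
unit clause [3] forces x3=T; simplify:
  satisfied 2 clause(s); 0 remain; assigned so far: [1, 3, 4]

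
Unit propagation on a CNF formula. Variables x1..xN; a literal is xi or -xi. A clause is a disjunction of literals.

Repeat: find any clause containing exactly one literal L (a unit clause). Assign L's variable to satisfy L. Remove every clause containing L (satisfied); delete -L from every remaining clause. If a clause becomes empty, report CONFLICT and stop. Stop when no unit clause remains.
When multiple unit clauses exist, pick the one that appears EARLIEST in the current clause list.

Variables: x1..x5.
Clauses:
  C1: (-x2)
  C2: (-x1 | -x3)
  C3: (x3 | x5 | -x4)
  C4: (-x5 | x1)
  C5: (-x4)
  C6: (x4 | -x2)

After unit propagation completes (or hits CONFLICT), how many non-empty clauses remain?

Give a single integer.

unit clause [-2] forces x2=F; simplify:
  satisfied 2 clause(s); 4 remain; assigned so far: [2]
unit clause [-4] forces x4=F; simplify:
  satisfied 2 clause(s); 2 remain; assigned so far: [2, 4]

Answer: 2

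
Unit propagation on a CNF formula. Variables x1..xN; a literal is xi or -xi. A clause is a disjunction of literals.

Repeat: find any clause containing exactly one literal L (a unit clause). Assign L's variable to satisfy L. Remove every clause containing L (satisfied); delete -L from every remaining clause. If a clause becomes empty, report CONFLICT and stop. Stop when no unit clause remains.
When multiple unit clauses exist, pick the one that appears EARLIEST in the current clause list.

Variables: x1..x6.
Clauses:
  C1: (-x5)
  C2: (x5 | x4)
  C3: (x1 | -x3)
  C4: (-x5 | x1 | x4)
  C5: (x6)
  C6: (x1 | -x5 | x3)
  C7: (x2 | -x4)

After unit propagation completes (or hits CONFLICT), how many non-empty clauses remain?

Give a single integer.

unit clause [-5] forces x5=F; simplify:
  drop 5 from [5, 4] -> [4]
  satisfied 3 clause(s); 4 remain; assigned so far: [5]
unit clause [4] forces x4=T; simplify:
  drop -4 from [2, -4] -> [2]
  satisfied 1 clause(s); 3 remain; assigned so far: [4, 5]
unit clause [6] forces x6=T; simplify:
  satisfied 1 clause(s); 2 remain; assigned so far: [4, 5, 6]
unit clause [2] forces x2=T; simplify:
  satisfied 1 clause(s); 1 remain; assigned so far: [2, 4, 5, 6]

Answer: 1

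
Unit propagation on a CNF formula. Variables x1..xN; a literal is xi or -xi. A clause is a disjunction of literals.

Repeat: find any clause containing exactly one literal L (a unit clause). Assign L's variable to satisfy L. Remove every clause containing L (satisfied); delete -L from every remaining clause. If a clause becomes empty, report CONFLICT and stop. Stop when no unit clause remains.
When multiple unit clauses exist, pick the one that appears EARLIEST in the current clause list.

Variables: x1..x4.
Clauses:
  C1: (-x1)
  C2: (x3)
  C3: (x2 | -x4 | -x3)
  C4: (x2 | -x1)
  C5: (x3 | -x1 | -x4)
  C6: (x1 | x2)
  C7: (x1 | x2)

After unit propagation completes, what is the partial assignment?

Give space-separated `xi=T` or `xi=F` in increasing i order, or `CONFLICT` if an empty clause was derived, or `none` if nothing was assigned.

unit clause [-1] forces x1=F; simplify:
  drop 1 from [1, 2] -> [2]
  drop 1 from [1, 2] -> [2]
  satisfied 3 clause(s); 4 remain; assigned so far: [1]
unit clause [3] forces x3=T; simplify:
  drop -3 from [2, -4, -3] -> [2, -4]
  satisfied 1 clause(s); 3 remain; assigned so far: [1, 3]
unit clause [2] forces x2=T; simplify:
  satisfied 3 clause(s); 0 remain; assigned so far: [1, 2, 3]

Answer: x1=F x2=T x3=T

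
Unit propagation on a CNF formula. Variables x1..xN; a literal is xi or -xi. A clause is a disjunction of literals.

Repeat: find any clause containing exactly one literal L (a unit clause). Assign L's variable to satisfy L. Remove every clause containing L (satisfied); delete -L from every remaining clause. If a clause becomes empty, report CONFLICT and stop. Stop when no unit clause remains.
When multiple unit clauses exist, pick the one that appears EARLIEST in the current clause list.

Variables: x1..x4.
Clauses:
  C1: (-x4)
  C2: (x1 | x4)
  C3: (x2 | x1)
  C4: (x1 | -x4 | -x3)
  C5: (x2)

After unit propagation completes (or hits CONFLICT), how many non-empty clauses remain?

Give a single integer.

Answer: 0

Derivation:
unit clause [-4] forces x4=F; simplify:
  drop 4 from [1, 4] -> [1]
  satisfied 2 clause(s); 3 remain; assigned so far: [4]
unit clause [1] forces x1=T; simplify:
  satisfied 2 clause(s); 1 remain; assigned so far: [1, 4]
unit clause [2] forces x2=T; simplify:
  satisfied 1 clause(s); 0 remain; assigned so far: [1, 2, 4]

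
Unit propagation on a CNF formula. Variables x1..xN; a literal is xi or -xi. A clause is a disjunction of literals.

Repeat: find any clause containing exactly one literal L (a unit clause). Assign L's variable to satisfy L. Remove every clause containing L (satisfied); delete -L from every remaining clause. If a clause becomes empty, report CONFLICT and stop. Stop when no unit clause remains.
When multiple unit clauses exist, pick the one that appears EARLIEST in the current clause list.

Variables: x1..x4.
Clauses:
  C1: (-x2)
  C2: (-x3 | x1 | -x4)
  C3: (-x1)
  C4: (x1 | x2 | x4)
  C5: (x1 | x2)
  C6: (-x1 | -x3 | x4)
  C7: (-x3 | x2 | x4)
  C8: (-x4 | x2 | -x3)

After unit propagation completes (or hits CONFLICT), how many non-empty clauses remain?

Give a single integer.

unit clause [-2] forces x2=F; simplify:
  drop 2 from [1, 2, 4] -> [1, 4]
  drop 2 from [1, 2] -> [1]
  drop 2 from [-3, 2, 4] -> [-3, 4]
  drop 2 from [-4, 2, -3] -> [-4, -3]
  satisfied 1 clause(s); 7 remain; assigned so far: [2]
unit clause [-1] forces x1=F; simplify:
  drop 1 from [-3, 1, -4] -> [-3, -4]
  drop 1 from [1, 4] -> [4]
  drop 1 from [1] -> [] (empty!)
  satisfied 2 clause(s); 5 remain; assigned so far: [1, 2]
CONFLICT (empty clause)

Answer: 4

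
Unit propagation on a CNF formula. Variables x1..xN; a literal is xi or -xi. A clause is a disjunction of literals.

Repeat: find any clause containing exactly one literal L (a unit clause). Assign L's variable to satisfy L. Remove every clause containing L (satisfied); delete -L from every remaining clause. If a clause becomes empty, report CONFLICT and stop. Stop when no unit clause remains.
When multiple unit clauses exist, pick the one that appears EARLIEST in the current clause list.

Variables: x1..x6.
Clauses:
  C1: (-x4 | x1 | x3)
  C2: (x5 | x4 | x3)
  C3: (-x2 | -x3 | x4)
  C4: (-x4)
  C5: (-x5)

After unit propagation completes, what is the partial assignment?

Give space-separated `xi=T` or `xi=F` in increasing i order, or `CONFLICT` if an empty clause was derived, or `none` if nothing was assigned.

Answer: x2=F x3=T x4=F x5=F

Derivation:
unit clause [-4] forces x4=F; simplify:
  drop 4 from [5, 4, 3] -> [5, 3]
  drop 4 from [-2, -3, 4] -> [-2, -3]
  satisfied 2 clause(s); 3 remain; assigned so far: [4]
unit clause [-5] forces x5=F; simplify:
  drop 5 from [5, 3] -> [3]
  satisfied 1 clause(s); 2 remain; assigned so far: [4, 5]
unit clause [3] forces x3=T; simplify:
  drop -3 from [-2, -3] -> [-2]
  satisfied 1 clause(s); 1 remain; assigned so far: [3, 4, 5]
unit clause [-2] forces x2=F; simplify:
  satisfied 1 clause(s); 0 remain; assigned so far: [2, 3, 4, 5]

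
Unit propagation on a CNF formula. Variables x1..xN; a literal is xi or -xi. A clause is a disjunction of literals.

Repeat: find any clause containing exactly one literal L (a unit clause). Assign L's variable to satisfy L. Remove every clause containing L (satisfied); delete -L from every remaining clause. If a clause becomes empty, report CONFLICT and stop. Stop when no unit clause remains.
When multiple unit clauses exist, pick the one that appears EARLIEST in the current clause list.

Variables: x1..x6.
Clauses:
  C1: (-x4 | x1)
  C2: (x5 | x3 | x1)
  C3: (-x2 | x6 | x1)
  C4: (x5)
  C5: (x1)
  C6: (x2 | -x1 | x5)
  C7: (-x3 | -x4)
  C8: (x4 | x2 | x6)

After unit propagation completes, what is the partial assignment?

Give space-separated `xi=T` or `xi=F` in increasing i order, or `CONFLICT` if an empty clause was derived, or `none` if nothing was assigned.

unit clause [5] forces x5=T; simplify:
  satisfied 3 clause(s); 5 remain; assigned so far: [5]
unit clause [1] forces x1=T; simplify:
  satisfied 3 clause(s); 2 remain; assigned so far: [1, 5]

Answer: x1=T x5=T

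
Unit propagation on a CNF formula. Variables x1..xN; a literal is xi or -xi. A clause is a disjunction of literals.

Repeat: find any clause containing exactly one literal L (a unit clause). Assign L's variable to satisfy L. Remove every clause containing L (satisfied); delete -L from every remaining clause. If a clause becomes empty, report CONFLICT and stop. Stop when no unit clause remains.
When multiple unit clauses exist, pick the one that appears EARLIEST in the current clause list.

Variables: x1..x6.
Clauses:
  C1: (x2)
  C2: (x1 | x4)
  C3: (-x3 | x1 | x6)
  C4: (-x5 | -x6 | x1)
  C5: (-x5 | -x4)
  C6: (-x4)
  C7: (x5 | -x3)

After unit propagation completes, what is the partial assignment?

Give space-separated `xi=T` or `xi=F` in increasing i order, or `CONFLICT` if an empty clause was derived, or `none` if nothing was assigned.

unit clause [2] forces x2=T; simplify:
  satisfied 1 clause(s); 6 remain; assigned so far: [2]
unit clause [-4] forces x4=F; simplify:
  drop 4 from [1, 4] -> [1]
  satisfied 2 clause(s); 4 remain; assigned so far: [2, 4]
unit clause [1] forces x1=T; simplify:
  satisfied 3 clause(s); 1 remain; assigned so far: [1, 2, 4]

Answer: x1=T x2=T x4=F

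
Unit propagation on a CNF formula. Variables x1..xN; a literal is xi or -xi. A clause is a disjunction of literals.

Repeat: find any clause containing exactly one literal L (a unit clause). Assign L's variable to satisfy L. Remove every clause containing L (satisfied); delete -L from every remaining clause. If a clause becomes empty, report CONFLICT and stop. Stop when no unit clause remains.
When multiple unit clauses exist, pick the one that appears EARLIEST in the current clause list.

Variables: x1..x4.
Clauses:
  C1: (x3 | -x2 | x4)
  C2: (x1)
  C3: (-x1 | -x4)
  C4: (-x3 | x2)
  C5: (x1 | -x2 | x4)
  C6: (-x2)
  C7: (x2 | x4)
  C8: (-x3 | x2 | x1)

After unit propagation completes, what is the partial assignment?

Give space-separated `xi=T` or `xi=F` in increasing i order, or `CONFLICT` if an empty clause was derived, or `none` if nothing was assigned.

unit clause [1] forces x1=T; simplify:
  drop -1 from [-1, -4] -> [-4]
  satisfied 3 clause(s); 5 remain; assigned so far: [1]
unit clause [-4] forces x4=F; simplify:
  drop 4 from [3, -2, 4] -> [3, -2]
  drop 4 from [2, 4] -> [2]
  satisfied 1 clause(s); 4 remain; assigned so far: [1, 4]
unit clause [-2] forces x2=F; simplify:
  drop 2 from [-3, 2] -> [-3]
  drop 2 from [2] -> [] (empty!)
  satisfied 2 clause(s); 2 remain; assigned so far: [1, 2, 4]
CONFLICT (empty clause)

Answer: CONFLICT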